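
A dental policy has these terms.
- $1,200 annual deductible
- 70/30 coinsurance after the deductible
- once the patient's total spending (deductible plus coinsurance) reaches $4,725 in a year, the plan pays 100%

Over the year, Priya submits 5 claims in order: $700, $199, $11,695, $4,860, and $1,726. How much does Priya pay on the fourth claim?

$106.80

Claim 1 ($700): entire amount goes to the deductible. Patient owes $700 (running OOP $700).
Claim 2 ($199): entire amount goes to the deductible. Patient owes $199 (running OOP $899).
Claim 3 ($11,695): $301 to deductible, leaving $11,394; patient's 30% is $3,418.20. Cost to patient: $3,719.20. OOP to date $4,618.20.
Claim 4 ($4,860): 30% coinsurance on $4,860 = $1,458. Adding that to $4,618.20 gives $6,076.20, past the $4,725 cap; patient pays only $4,725 − $4,618.20 = $106.80.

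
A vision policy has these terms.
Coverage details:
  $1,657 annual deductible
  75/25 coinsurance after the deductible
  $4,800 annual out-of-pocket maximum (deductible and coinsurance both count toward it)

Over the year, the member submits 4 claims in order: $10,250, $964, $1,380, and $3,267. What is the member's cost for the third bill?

$345

Bill 1, $10,250: $1,657 to deductible, leaving $8,593; coinsurance $8,593 × 25% = $2,148.25. Member owes $3,805.25 (running OOP $3,805.25).
Bill 2, $964: 25% coinsurance on $964 = $241. Member owes $241 (running OOP $4,046.25).
Bill 3, $1,380: deductible already satisfied, so member's share is 25% × $1,380 = $345. Member pays $345; OOP now $4,391.25.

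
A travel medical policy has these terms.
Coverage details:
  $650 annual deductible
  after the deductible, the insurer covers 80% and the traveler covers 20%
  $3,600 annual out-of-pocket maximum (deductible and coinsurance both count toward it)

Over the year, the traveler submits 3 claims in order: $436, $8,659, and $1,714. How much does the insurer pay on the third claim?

$1,371.20

#1 ($436): all of it applies to the deductible. Cost to traveler: $436. OOP to date $436. Insurer: $436 − $436 = $0.
#2 ($8,659): $214 to deductible, leaving $8,445; 20% of $8,445 = $1,689. Traveler pays $1,903; OOP now $2,339. Plan pays $8,659 − $1,903 = $6,756.
#3 ($1,714): deductible already satisfied, so traveler's share is 20% × $1,714 = $342.80. Traveler owes $342.80 (running OOP $2,681.80). Plan pays $1,714 − $342.80 = $1,371.20.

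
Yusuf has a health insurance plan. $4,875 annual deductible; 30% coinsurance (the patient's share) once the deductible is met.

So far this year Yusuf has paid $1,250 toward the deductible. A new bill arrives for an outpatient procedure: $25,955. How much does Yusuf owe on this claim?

$10,324

Remaining deductible: $4,875 − $1,250 = $3,625.
That leaves $25,955 − $3,625 = $22,330 for coinsurance.
Patient's 30% share of $22,330 is $6,699.
Patient responsibility: $3,625 + $6,699 = $10,324.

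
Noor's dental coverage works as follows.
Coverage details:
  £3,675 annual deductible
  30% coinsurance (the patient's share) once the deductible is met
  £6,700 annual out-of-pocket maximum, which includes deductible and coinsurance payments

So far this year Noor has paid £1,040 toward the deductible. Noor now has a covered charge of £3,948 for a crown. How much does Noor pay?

£3,028.90

£1,040 of the £3,675 deductible is already met, leaving £2,635.
The remaining £1,313 (= £3,948 − £2,635) moves to coinsurance.
Coinsurance: £1,313 × 30% = £393.90.
That puts the patient's cost at £2,635 + £393.90 = £3,028.90 before any cap.
Total out-of-pocket so far would be £1,040 + £3,028.90 = £4,068.90, below the £6,700 cap — no reduction.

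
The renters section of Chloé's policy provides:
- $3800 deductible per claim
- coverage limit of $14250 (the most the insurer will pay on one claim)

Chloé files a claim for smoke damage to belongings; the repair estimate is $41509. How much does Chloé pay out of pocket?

Subtract the deductible: $41509 − $3800 = $37709.
The $14250 per-incident cap binds; insurer pays $14250.
Out of pocket: $41509 − $14250 = $27259.

$27259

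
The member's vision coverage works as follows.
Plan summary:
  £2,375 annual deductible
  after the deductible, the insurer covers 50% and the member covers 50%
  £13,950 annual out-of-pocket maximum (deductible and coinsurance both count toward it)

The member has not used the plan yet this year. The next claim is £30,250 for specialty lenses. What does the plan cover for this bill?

£16,300

Deductible not yet touched, so the first £2,375 of the bill goes to the deductible.
After the £2,375 deductible portion, £30,250 − £2,375 = £27,875 is subject to coinsurance.
50% of £27,875 = £13,937.50 falls to the member.
Member responsibility before any cap: £2,375 + £13,937.50 = £16,312.50.
Year-to-date out-of-pocket would reach £0 + £16,312.50 = £16,312.50, above the £13,950 maximum, so the member pays only £13,950 − £0 = £13,950.
The insurer covers the remainder: £30,250 − £13,950 = £16,300.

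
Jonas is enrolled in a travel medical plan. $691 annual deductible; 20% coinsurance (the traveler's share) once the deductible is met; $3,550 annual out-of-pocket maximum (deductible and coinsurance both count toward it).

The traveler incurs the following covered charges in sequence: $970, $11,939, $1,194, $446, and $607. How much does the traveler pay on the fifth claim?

$87.40

#1 ($970): $691 to deductible, leaving $279; traveler's 20% is $55.80. Traveler pays $746.80; OOP now $746.80.
#2 ($11,939): deductible met; 20% of $11,939 = $2,387.80. Traveler owes $2,387.80 (running OOP $3,134.60).
#3 ($1,194): 20% coinsurance on $1,194 = $238.80. Cost to traveler: $238.80. OOP to date $3,373.40.
#4 ($446): 20% coinsurance on $446 = $89.20. Cost to traveler: $89.20. OOP to date $3,462.60.
#5 ($607): deductible already satisfied, so traveler's share is 20% × $607 = $121.40. Adding that to $3,462.60 gives $3,584, past the $3,550 cap; traveler pays only $3,550 − $3,462.60 = $87.40.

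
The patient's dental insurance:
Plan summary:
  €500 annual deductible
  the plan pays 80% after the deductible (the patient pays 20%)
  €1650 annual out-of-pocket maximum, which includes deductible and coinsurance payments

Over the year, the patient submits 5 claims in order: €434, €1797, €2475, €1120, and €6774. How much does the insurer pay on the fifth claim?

Claim 1 (€434): entire amount goes to the deductible. Cost to patient: €434. OOP to date €434. Plan pays €434 − €434 = €0.
Claim 2 (€1797): €66 to deductible, leaving €1731; 20% of €1731 = €346.20. Cost to patient: €412.20. OOP to date €846.20. Insurer: €1797 − €412.20 = €1384.80.
Claim 3 (€2475): 20% coinsurance on €2475 = €495. Cost to patient: €495. OOP to date €1341.20. Plan pays €2475 − €495 = €1980.
Claim 4 (€1120): deductible met; 20% of €1120 = €224. Cost to patient: €224. OOP to date €1565.20. Plan pays €1120 − €224 = €896.
Claim 5 (€6774): deductible met; 20% of €6774 = €1354.80. Adding that to €1565.20 gives €2920, past the €1650 cap; patient pays only €1650 − €1565.20 = €84.80. Plan pays €6774 − €84.80 = €6689.20.

€6689.20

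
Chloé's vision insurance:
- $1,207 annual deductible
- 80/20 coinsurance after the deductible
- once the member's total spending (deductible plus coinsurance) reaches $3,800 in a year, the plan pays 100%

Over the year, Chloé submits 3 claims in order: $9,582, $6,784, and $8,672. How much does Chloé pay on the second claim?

Claim 1 — $9,582: $1,207 to deductible, leaving $8,375; 20% of $8,375 = $1,675. Cost to member: $2,882. OOP to date $2,882.
Claim 2 — $6,784: 20% coinsurance on $6,784 = $1,356.80. Adding that to $2,882 gives $4,238.80, past the $3,800 cap; member pays only $3,800 − $2,882 = $918.

$918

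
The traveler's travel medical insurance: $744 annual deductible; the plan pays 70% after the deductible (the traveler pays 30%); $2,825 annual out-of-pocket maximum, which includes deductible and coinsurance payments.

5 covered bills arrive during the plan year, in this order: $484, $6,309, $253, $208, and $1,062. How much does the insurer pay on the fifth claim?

#1 ($484): entire amount goes to the deductible. Traveler pays $484; OOP now $484. Plan pays $484 − $484 = $0.
#2 ($6,309): deductible takes $260, $6,049 remains; 30% of $6,049 = $1,814.70. Traveler owes $2,074.70 (running OOP $2,558.70). Insurer: $6,309 − $2,074.70 = $4,234.30.
#3 ($253): 30% coinsurance on $253 = $75.90. Traveler owes $75.90 (running OOP $2,634.60). Plan pays $253 − $75.90 = $177.10.
#4 ($208): 30% coinsurance on $208 = $62.40. Traveler owes $62.40 (running OOP $2,697). Plan pays $208 − $62.40 = $145.60.
#5 ($1,062): deductible met; 30% of $1,062 = $318.60. That would push OOP to $3,015.60, over the $2,825 cap, so traveler pays $2,825 − $2,697 = $128. Plan pays $1,062 − $128 = $934.

$934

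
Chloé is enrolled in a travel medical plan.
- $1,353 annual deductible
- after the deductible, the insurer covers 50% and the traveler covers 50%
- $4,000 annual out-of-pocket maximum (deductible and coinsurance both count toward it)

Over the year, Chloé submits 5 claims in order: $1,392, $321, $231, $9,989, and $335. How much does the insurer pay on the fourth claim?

$7,637.50

Bill 1, $1,392: $1,353 finishes the deductible; $39 goes to coinsurance; traveler's 50% is $19.50. Cost to traveler: $1,372.50. OOP to date $1,372.50. Insurer: $1,392 − $1,372.50 = $19.50.
Bill 2, $321: deductible already satisfied, so traveler's share is 50% × $321 = $160.50. Traveler owes $160.50 (running OOP $1,533). Insurer: $321 − $160.50 = $160.50.
Bill 3, $231: 50% coinsurance on $231 = $115.50. Traveler pays $115.50; OOP now $1,648.50. Insurer: $231 − $115.50 = $115.50.
Bill 4, $9,989: deductible met; 50% of $9,989 = $4,994.50. Adding that to $1,648.50 gives $6,643, past the $4,000 cap; traveler pays only $4,000 − $1,648.50 = $2,351.50. Insurer: $9,989 − $2,351.50 = $7,637.50.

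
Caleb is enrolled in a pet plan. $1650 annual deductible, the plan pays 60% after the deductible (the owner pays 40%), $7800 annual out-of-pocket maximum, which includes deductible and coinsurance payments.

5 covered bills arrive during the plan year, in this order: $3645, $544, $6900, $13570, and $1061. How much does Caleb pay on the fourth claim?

$2374.40

Bill 1, $3645: deductible takes $1650, $1995 remains; coinsurance $1995 × 40% = $798. Cost to owner: $2448. OOP to date $2448.
Bill 2, $544: 40% coinsurance on $544 = $217.60. Owner pays $217.60; OOP now $2665.60.
Bill 3, $6900: deductible met; 40% of $6900 = $2760. Owner owes $2760 (running OOP $5425.60).
Bill 4, $13570: deductible already satisfied, so owner's share is 40% × $13570 = $5428. Adding that to $5425.60 gives $10853.60, past the $7800 cap; owner pays only $7800 − $5425.60 = $2374.40.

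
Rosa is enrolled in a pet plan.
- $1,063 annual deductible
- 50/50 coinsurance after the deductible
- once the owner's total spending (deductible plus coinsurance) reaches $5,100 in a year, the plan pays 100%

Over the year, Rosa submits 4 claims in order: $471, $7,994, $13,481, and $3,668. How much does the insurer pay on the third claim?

Claim 1 ($471): entire amount goes to the deductible. Owner owes $471 (running OOP $471). Insurer: $471 − $471 = $0.
Claim 2 ($7,994): $592 to deductible, leaving $7,402; 50% of $7,402 = $3,701. Owner pays $4,293; OOP now $4,764. Insurer: $7,994 − $4,293 = $3,701.
Claim 3 ($13,481): 50% coinsurance on $13,481 = $6,740.50. That would push OOP to $11,504.50, over the $5,100 cap, so owner pays $5,100 − $4,764 = $336. Insurer: $13,481 − $336 = $13,145.

$13,145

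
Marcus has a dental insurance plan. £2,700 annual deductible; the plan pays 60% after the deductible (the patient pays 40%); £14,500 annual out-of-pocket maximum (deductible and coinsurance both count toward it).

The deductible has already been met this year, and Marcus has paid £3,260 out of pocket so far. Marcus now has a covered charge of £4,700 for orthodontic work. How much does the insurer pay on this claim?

£2,820

The deductible is already satisfied, so the full bill goes to coinsurance.
40% of £4,700 = £1,880 falls to the patient.
Cumulative spending £3,260 + £1,880 = £5,140 stays under the £14,500 maximum.
Insurer pays the balance: £4,700 − £1,880 = £2,820.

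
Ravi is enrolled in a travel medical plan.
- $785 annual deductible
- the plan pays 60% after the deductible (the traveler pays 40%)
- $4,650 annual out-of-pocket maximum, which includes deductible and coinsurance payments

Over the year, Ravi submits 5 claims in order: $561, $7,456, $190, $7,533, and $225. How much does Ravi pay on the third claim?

$76

Claim 1 ($561): fully absorbed by the deductible. Traveler pays $561; OOP now $561.
Claim 2 ($7,456): $224 to deductible, leaving $7,232; 40% of $7,232 = $2,892.80. Traveler pays $3,116.80; OOP now $3,677.80.
Claim 3 ($190): 40% coinsurance on $190 = $76. Cost to traveler: $76. OOP to date $3,753.80.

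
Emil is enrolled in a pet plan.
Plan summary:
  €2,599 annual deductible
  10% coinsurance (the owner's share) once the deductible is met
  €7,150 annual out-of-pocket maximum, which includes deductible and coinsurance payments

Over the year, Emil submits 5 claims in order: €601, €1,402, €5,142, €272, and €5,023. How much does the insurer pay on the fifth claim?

#1 (€601): entire amount goes to the deductible. Cost to owner: €601. OOP to date €601. Insurer: €601 − €601 = €0.
#2 (€1,402): fully absorbed by the deductible. Cost to owner: €1,402. OOP to date €2,003. Insurer: €1,402 − €1,402 = €0.
#3 (€5,142): deductible takes €596, €4,546 remains; 10% of €4,546 = €454.60. Owner pays €1,050.60; OOP now €3,053.60. Plan pays €5,142 − €1,050.60 = €4,091.40.
#4 (€272): deductible already satisfied, so owner's share is 10% × €272 = €27.20. Owner pays €27.20; OOP now €3,080.80. Plan pays €272 − €27.20 = €244.80.
#5 (€5,023): deductible already satisfied, so owner's share is 10% × €5,023 = €502.30. Cost to owner: €502.30. OOP to date €3,583.10. Plan pays €5,023 − €502.30 = €4,520.70.

€4,520.70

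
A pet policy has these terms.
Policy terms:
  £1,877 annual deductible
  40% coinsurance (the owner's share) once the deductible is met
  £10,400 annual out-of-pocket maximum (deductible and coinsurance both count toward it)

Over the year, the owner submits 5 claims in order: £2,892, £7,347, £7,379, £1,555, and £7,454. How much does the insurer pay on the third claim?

Claim 1 — £2,892: deductible takes £1,877, £1,015 remains; 40% of £1,015 = £406. Cost to owner: £2,283. OOP to date £2,283. Insurer: £2,892 − £2,283 = £609.
Claim 2 — £7,347: deductible met; 40% of £7,347 = £2,938.80. Owner owes £2,938.80 (running OOP £5,221.80). Insurer: £7,347 − £2,938.80 = £4,408.20.
Claim 3 — £7,379: deductible already satisfied, so owner's share is 40% × £7,379 = £2,951.60. Owner pays £2,951.60; OOP now £8,173.40. Plan pays £7,379 − £2,951.60 = £4,427.40.

£4,427.40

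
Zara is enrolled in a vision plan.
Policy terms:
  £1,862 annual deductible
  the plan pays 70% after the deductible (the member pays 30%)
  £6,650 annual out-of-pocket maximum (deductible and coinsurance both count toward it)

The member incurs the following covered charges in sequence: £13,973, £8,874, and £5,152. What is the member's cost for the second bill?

#1 (£13,973): £1,862 to deductible, leaving £12,111; coinsurance £12,111 × 30% = £3,633.30. Cost to member: £5,495.30. OOP to date £5,495.30.
#2 (£8,874): deductible already satisfied, so member's share is 30% × £8,874 = £2,662.20. OOP would hit £8,157.50 > £6,650, so the cap limits the member to £6,650 − £5,495.30 = £1,154.70.

£1,154.70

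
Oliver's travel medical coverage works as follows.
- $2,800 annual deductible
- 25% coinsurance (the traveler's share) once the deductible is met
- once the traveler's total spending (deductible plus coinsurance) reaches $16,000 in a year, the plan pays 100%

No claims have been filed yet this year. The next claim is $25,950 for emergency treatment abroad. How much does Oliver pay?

Nothing has been paid toward the $2,800 deductible, so the first $2,800 of this charge is applied there.
After the $2,800 deductible portion, $25,950 − $2,800 = $23,150 is subject to coinsurance.
Coinsurance: $23,150 × 25% = $5,787.50.
That puts the traveler's cost at $2,800 + $5,787.50 = $8,587.50 before any cap.
Cumulative spending $0 + $8,587.50 = $8,587.50 stays under the $16,000 maximum.

$8,587.50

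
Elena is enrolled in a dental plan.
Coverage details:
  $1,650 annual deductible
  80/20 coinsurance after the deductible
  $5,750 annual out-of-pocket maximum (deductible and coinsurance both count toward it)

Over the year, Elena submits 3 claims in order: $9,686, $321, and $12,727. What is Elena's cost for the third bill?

$2,428.60

Claim 1 ($9,686): $1,650 finishes the deductible; $8,036 goes to coinsurance; patient's 20% is $1,607.20. Cost to patient: $3,257.20. OOP to date $3,257.20.
Claim 2 ($321): 20% coinsurance on $321 = $64.20. Patient pays $64.20; OOP now $3,321.40.
Claim 3 ($12,727): deductible met; 20% of $12,727 = $2,545.40. OOP would hit $5,866.80 > $5,750, so the cap limits the patient to $5,750 − $3,321.40 = $2,428.60.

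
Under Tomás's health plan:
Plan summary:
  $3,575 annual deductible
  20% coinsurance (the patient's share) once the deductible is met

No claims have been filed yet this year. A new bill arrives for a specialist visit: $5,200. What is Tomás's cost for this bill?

Deductible not yet touched, so the first $3,575 of the bill goes to the deductible.
That leaves $5,200 − $3,575 = $1,625 for coinsurance.
Patient's 20% share of $1,625 is $325.
Patient responsibility: $3,575 + $325 = $3,900.

$3,900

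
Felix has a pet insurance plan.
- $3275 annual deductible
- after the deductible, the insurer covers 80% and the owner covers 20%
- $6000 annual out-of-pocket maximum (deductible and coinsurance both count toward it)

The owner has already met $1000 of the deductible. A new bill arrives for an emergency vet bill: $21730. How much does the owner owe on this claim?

$5000

Remaining deductible: $3275 − $1000 = $2275.
The remaining $19455 (= $21730 − $2275) moves to coinsurance.
20% of $19455 = $3891 falls to the owner.
That puts the owner's cost at $2275 + $3891 = $6166 before any cap.
Year-to-date out-of-pocket would reach $1000 + $6166 = $7166, above the $6000 maximum, so the owner pays only $6000 − $1000 = $5000.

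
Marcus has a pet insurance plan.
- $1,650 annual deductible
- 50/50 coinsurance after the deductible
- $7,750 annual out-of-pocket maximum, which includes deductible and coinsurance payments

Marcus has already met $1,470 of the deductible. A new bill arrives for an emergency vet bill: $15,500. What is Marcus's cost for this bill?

Remaining deductible: $1,650 − $1,470 = $180.
That leaves $15,500 − $180 = $15,320 for coinsurance.
Coinsurance: $15,320 × 50% = $7,660.
So the owner owes $180 + $7,660 = $7,840 before any cap.
Adding $7,840 to the $1,470 already spent would give $9,310, which exceeds the $7,750 cap; the owner pays just $7,750 − $1,470 = $6,280.

$6,280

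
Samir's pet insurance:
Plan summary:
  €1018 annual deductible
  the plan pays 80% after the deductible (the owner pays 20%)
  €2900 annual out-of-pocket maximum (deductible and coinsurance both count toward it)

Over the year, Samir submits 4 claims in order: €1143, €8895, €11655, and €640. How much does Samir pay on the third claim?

€78

Claim 1 (€1143): €1018 to deductible, leaving €125; coinsurance €125 × 20% = €25. Owner pays €1043; OOP now €1043.
Claim 2 (€8895): 20% coinsurance on €8895 = €1779. Owner owes €1779 (running OOP €2822).
Claim 3 (€11655): 20% coinsurance on €11655 = €2331. Adding that to €2822 gives €5153, past the €2900 cap; owner pays only €2900 − €2822 = €78.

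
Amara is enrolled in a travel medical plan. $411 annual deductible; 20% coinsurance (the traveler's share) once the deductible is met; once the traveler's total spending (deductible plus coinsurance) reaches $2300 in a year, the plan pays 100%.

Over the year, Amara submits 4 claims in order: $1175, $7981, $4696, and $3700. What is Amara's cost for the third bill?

#1 ($1175): deductible takes $411, $764 remains; coinsurance $764 × 20% = $152.80. Cost to traveler: $563.80. OOP to date $563.80.
#2 ($7981): deductible already satisfied, so traveler's share is 20% × $7981 = $1596.20. Cost to traveler: $1596.20. OOP to date $2160.
#3 ($4696): deductible met; 20% of $4696 = $939.20. OOP would hit $3099.20 > $2300, so the cap limits the traveler to $2300 − $2160 = $140.

$140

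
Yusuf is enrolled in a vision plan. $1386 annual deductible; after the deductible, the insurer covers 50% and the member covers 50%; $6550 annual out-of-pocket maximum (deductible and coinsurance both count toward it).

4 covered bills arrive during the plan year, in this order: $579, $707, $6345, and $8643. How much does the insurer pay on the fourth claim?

$6601.50

Claim 1 ($579): fully absorbed by the deductible. Member pays $579; OOP now $579. Insurer: $579 − $579 = $0.
Claim 2 ($707): entire amount goes to the deductible. Member owes $707 (running OOP $1286). Insurer: $707 − $707 = $0.
Claim 3 ($6345): $100 to deductible, leaving $6245; member's 50% is $3122.50. Member pays $3222.50; OOP now $4508.50. Plan pays $6345 − $3222.50 = $3122.50.
Claim 4 ($8643): deductible met; 50% of $8643 = $4321.50. Adding that to $4508.50 gives $8830, past the $6550 cap; member pays only $6550 − $4508.50 = $2041.50. Insurer: $8643 − $2041.50 = $6601.50.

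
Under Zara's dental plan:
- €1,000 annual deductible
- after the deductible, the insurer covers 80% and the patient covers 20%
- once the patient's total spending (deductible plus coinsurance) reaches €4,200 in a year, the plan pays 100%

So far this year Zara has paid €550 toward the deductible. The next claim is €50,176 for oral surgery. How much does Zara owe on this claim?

Remaining deductible: €1,000 − €550 = €450.
The remaining €49,726 (= €50,176 − €450) moves to coinsurance.
Patient's 20% share of €49,726 is €9,945.20.
Patient responsibility before any cap: €450 + €9,945.20 = €10,395.20.
That would bring total out-of-pocket to €10,945.20, past the €4,200 cap. The patient is capped at €4,200 − €550 = €3,650 on this claim.

€3,650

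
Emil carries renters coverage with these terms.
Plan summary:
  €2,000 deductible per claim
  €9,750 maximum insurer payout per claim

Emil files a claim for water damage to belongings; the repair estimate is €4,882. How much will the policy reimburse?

Less the €2,000 deductible: €4,882 − €2,000 = €2,882.
€2,882 ≤ €9,750, so the limit doesn't bind; insurer pays €2,882.

€2,882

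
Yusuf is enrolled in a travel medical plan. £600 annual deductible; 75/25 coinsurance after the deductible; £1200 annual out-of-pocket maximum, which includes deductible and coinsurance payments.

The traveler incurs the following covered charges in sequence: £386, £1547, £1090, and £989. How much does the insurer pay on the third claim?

£823.25

#1 (£386): entire amount goes to the deductible. Cost to traveler: £386. OOP to date £386. Insurer: £386 − £386 = £0.
#2 (£1547): deductible takes £214, £1333 remains; traveler's 25% is £333.25. Cost to traveler: £547.25. OOP to date £933.25. Plan pays £1547 − £547.25 = £999.75.
#3 (£1090): deductible already satisfied, so traveler's share is 25% × £1090 = £272.50. That would push OOP to £1205.75, over the £1200 cap, so traveler pays £1200 − £933.25 = £266.75. Plan pays £1090 − £266.75 = £823.25.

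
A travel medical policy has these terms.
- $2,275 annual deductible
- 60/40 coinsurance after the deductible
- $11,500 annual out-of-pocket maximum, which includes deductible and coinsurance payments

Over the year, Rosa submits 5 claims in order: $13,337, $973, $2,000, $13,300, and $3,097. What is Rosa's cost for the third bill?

$800

#1 ($13,337): $2,275 to deductible, leaving $11,062; traveler's 40% is $4,424.80. Traveler pays $6,699.80; OOP now $6,699.80.
#2 ($973): deductible met; 40% of $973 = $389.20. Traveler pays $389.20; OOP now $7,089.
#3 ($2,000): 40% coinsurance on $2,000 = $800. Traveler owes $800 (running OOP $7,889).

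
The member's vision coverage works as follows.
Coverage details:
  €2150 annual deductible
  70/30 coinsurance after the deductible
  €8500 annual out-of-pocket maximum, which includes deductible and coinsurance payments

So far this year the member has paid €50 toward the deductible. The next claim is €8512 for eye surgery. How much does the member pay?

€50 of the €2150 deductible is already met, leaving €2100.
That leaves €8512 − €2100 = €6412 for coinsurance.
30% of €6412 = €1923.60 falls to the member.
So the member owes €2100 + €1923.60 = €4023.60 before any cap.
Total out-of-pocket so far would be €50 + €4023.60 = €4073.60, below the €8500 cap — no reduction.

€4023.60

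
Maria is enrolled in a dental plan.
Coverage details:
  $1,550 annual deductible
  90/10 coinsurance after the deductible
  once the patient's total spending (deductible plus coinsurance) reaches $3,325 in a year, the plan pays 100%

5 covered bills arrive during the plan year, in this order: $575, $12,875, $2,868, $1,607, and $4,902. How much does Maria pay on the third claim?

Bill 1, $575: fully absorbed by the deductible. Patient pays $575; OOP now $575.
Bill 2, $12,875: deductible takes $975, $11,900 remains; patient's 10% is $1,190. Cost to patient: $2,165. OOP to date $2,740.
Bill 3, $2,868: 10% coinsurance on $2,868 = $286.80. Cost to patient: $286.80. OOP to date $3,026.80.

$286.80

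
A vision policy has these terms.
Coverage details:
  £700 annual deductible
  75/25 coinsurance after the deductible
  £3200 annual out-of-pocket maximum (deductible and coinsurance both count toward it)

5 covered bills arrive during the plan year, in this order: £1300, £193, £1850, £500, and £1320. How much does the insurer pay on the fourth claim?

£375

Bill 1, £1300: deductible takes £700, £600 remains; member's 25% is £150. Member owes £850 (running OOP £850). Insurer: £1300 − £850 = £450.
Bill 2, £193: 25% coinsurance on £193 = £48.25. Cost to member: £48.25. OOP to date £898.25. Plan pays £193 − £48.25 = £144.75.
Bill 3, £1850: deductible already satisfied, so member's share is 25% × £1850 = £462.50. Cost to member: £462.50. OOP to date £1360.75. Plan pays £1850 − £462.50 = £1387.50.
Bill 4, £500: deductible met; 25% of £500 = £125. Member owes £125 (running OOP £1485.75). Insurer: £500 − £125 = £375.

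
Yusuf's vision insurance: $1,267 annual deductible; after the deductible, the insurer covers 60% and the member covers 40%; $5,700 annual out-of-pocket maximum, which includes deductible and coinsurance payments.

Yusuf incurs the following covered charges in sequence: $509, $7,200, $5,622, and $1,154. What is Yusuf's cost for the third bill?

$1,856.20

Claim 1 — $509: fully absorbed by the deductible. Member owes $509 (running OOP $509).
Claim 2 — $7,200: $758 to deductible, leaving $6,442; member's 40% is $2,576.80. Member owes $3,334.80 (running OOP $3,843.80).
Claim 3 — $5,622: deductible already satisfied, so member's share is 40% × $5,622 = $2,248.80. Adding that to $3,843.80 gives $6,092.60, past the $5,700 cap; member pays only $5,700 − $3,843.80 = $1,856.20.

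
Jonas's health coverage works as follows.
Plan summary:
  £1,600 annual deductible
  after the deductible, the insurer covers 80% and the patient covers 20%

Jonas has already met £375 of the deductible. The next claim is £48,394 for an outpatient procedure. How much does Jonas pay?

£10,658.80

Deductible still to meet: £1,600 − £375 = £1,225.
After the £1,225 deductible portion, £48,394 − £1,225 = £47,169 is subject to coinsurance.
Coinsurance: £47,169 × 20% = £9,433.80.
Patient responsibility: £1,225 + £9,433.80 = £10,658.80.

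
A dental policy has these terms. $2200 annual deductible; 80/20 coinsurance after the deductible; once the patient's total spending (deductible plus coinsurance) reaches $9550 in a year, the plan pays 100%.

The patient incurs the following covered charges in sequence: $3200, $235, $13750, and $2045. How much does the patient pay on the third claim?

Bill 1, $3200: $2200 finishes the deductible; $1000 goes to coinsurance; patient's 20% is $200. Patient pays $2400; OOP now $2400.
Bill 2, $235: deductible already satisfied, so patient's share is 20% × $235 = $47. Patient pays $47; OOP now $2447.
Bill 3, $13750: deductible met; 20% of $13750 = $2750. Cost to patient: $2750. OOP to date $5197.

$2750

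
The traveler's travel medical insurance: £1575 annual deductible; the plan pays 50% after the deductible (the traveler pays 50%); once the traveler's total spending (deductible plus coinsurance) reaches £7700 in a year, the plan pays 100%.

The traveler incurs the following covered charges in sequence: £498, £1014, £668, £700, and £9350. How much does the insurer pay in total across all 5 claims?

Claim 1 (£498): all of it applies to the deductible. Traveler pays £498; OOP now £498. Plan pays £498 − £498 = £0.
Claim 2 (£1014): entire amount goes to the deductible. Cost to traveler: £1014. OOP to date £1512. Insurer: £1014 − £1014 = £0.
Claim 3 (£668): £63 to deductible, leaving £605; 50% of £605 = £302.50. Cost to traveler: £365.50. OOP to date £1877.50. Plan pays £668 − £365.50 = £302.50.
Claim 4 (£700): 50% coinsurance on £700 = £350. Cost to traveler: £350. OOP to date £2227.50. Plan pays £700 − £350 = £350.
Claim 5 (£9350): 50% coinsurance on £9350 = £4675. Cost to traveler: £4675. OOP to date £6902.50. Insurer: £9350 − £4675 = £4675.
Insurer total: £0 + £0 + £302.50 + £350 + £4675 = £5327.50.

£5327.50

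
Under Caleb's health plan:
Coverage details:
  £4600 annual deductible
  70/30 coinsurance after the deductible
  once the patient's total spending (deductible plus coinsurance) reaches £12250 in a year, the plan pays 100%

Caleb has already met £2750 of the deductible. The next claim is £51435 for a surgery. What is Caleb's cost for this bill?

£9500

Remaining deductible: £4600 − £2750 = £1850.
The remaining £49585 (= £51435 − £1850) moves to coinsurance.
Patient's 30% share of £49585 is £14875.50.
Patient responsibility before any cap: £1850 + £14875.50 = £16725.50.
Adding £16725.50 to the £2750 already spent would give £19475.50, which exceeds the £12250 cap; the patient pays just £12250 − £2750 = £9500.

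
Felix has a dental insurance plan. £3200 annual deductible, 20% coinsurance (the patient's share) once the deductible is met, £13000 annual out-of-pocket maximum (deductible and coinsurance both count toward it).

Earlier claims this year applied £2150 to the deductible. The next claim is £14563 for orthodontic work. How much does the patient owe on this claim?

£3752.60

Deductible still to meet: £3200 − £2150 = £1050.
The remaining £13513 (= £14563 − £1050) moves to coinsurance.
Patient's 20% share of £13513 is £2702.60.
That puts the patient's cost at £1050 + £2702.60 = £3752.60 before any cap.
Cumulative spending £2150 + £3752.60 = £5902.60 stays under the £13000 maximum.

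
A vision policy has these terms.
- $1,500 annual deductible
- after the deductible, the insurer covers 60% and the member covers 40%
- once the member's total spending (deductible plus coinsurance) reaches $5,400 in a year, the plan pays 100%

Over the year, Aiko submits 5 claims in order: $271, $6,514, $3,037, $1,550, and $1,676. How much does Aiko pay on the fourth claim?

#1 ($271): entire amount goes to the deductible. Member owes $271 (running OOP $271).
#2 ($6,514): $1,229 finishes the deductible; $5,285 goes to coinsurance; coinsurance $5,285 × 40% = $2,114. Cost to member: $3,343. OOP to date $3,614.
#3 ($3,037): deductible already satisfied, so member's share is 40% × $3,037 = $1,214.80. Cost to member: $1,214.80. OOP to date $4,828.80.
#4 ($1,550): deductible met; 40% of $1,550 = $620. OOP would hit $5,448.80 > $5,400, so the cap limits the member to $5,400 − $4,828.80 = $571.20.

$571.20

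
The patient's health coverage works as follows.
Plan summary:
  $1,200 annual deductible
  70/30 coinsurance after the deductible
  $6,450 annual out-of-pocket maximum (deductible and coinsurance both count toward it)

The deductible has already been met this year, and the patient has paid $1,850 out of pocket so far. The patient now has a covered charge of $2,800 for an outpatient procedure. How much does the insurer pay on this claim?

With the deductible met, the entire $2,800 is subject to coinsurance.
Coinsurance: $2,800 × 30% = $840.
Total out-of-pocket so far would be $1,850 + $840 = $2,690, below the $6,450 cap — no reduction.
Insurer pays the balance: $2,800 − $840 = $1,960.

$1,960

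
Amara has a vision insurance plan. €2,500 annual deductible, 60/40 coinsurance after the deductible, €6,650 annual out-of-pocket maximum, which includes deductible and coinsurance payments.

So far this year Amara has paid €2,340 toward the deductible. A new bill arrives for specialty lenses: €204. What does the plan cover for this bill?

€26.40

€2,340 of the €2,500 deductible is already met, leaving €160.
After the €160 deductible portion, €204 − €160 = €44 is subject to coinsurance.
40% of €44 = €17.60 falls to the member.
That puts the member's cost at €160 + €17.60 = €177.60 before any cap.
Total out-of-pocket so far would be €2,340 + €177.60 = €2,517.60, below the €6,650 cap — no reduction.
The plan picks up €204 − €177.60 = €26.40.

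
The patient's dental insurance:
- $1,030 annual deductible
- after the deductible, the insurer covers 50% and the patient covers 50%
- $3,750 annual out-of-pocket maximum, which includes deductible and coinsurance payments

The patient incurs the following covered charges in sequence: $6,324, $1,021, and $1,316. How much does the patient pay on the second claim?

$73

Bill 1, $6,324: deductible takes $1,030, $5,294 remains; patient's 50% is $2,647. Patient owes $3,677 (running OOP $3,677).
Bill 2, $1,021: 50% coinsurance on $1,021 = $510.50. Adding that to $3,677 gives $4,187.50, past the $3,750 cap; patient pays only $3,750 − $3,677 = $73.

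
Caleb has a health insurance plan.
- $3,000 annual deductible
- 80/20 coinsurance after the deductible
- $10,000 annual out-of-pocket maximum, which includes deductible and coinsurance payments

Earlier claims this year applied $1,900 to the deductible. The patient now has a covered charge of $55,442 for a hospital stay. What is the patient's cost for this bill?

$8,100

$1,900 of the $3,000 deductible is already met, leaving $1,100.
After the $1,100 deductible portion, $55,442 − $1,100 = $54,342 is subject to coinsurance.
Patient's 20% share of $54,342 is $10,868.40.
That puts the patient's cost at $1,100 + $10,868.40 = $11,968.40 before any cap.
That would bring total out-of-pocket to $13,868.40, past the $10,000 cap. The patient is capped at $10,000 − $1,900 = $8,100 on this claim.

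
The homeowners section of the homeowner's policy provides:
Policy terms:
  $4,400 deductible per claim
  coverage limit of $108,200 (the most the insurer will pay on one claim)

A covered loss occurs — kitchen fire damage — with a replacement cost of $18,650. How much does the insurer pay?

$14,250

After the deductible, $18,650 − $4,400 = $14,250 remains.
$14,250 is within the $108,200 limit, so the insurer pays $14,250.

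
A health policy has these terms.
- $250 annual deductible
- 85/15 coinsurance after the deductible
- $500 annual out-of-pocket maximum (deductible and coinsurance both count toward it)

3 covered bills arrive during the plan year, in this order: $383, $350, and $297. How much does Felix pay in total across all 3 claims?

Claim 1 ($383): $250 to deductible, leaving $133; 15% of $133 = $19.95. Cost to patient: $269.95. OOP to date $269.95.
Claim 2 ($350): deductible met; 15% of $350 = $52.50. Patient pays $52.50; OOP now $322.45.
Claim 3 ($297): 15% coinsurance on $297 = $44.55. Patient owes $44.55 (running OOP $367).
Summing the patient's payments: $269.95 + $52.50 + $44.55 = $367.

$367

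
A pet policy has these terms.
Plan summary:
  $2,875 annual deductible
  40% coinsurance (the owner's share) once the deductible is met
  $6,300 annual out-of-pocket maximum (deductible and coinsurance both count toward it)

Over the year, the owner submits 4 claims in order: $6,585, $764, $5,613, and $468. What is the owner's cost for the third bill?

$1,635.40

Bill 1, $6,585: deductible takes $2,875, $3,710 remains; coinsurance $3,710 × 40% = $1,484. Cost to owner: $4,359. OOP to date $4,359.
Bill 2, $764: deductible already satisfied, so owner's share is 40% × $764 = $305.60. Owner owes $305.60 (running OOP $4,664.60).
Bill 3, $5,613: deductible met; 40% of $5,613 = $2,245.20. Adding that to $4,664.60 gives $6,909.80, past the $6,300 cap; owner pays only $6,300 − $4,664.60 = $1,635.40.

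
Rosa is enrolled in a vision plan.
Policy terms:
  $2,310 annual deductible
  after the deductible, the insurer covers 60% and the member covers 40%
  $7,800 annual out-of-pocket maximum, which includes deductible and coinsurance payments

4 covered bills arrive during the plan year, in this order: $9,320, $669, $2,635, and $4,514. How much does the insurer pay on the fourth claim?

$3,149.60

Bill 1, $9,320: $2,310 finishes the deductible; $7,010 goes to coinsurance; member's 40% is $2,804. Member owes $5,114 (running OOP $5,114). Plan pays $9,320 − $5,114 = $4,206.
Bill 2, $669: deductible met; 40% of $669 = $267.60. Member pays $267.60; OOP now $5,381.60. Insurer: $669 − $267.60 = $401.40.
Bill 3, $2,635: deductible met; 40% of $2,635 = $1,054. Cost to member: $1,054. OOP to date $6,435.60. Plan pays $2,635 − $1,054 = $1,581.
Bill 4, $4,514: 40% coinsurance on $4,514 = $1,805.60. OOP would hit $8,241.20 > $7,800, so the cap limits the member to $7,800 − $6,435.60 = $1,364.40. Plan pays $4,514 − $1,364.40 = $3,149.60.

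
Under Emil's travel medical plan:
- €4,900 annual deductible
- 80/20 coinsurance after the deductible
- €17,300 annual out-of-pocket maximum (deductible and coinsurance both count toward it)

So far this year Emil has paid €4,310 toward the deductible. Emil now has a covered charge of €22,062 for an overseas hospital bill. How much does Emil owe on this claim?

Remaining deductible: €4,900 − €4,310 = €590.
The remaining €21,472 (= €22,062 − €590) moves to coinsurance.
Coinsurance: €21,472 × 20% = €4,294.40.
That puts the traveler's cost at €590 + €4,294.40 = €4,884.40 before any cap.
Cumulative spending €4,310 + €4,884.40 = €9,194.40 stays under the €17,300 maximum.

€4,884.40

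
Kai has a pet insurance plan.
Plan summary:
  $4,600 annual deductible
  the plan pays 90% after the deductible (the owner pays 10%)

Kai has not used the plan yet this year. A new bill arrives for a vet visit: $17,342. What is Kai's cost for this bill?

Nothing has been paid toward the $4,600 deductible, so the first $4,600 of this charge is applied there.
The remaining $12,742 (= $17,342 − $4,600) moves to coinsurance.
10% of $12,742 = $1,274.20 falls to the owner.
Owner responsibility: $4,600 + $1,274.20 = $5,874.20.

$5,874.20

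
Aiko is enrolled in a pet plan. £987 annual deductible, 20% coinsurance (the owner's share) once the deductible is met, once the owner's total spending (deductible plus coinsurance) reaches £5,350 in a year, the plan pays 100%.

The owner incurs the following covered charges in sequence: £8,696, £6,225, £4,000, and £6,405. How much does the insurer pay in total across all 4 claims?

£19,976

Claim 1 (£8,696): deductible takes £987, £7,709 remains; owner's 20% is £1,541.80. Owner pays £2,528.80; OOP now £2,528.80. Plan pays £8,696 − £2,528.80 = £6,167.20.
Claim 2 (£6,225): deductible met; 20% of £6,225 = £1,245. Cost to owner: £1,245. OOP to date £3,773.80. Plan pays £6,225 − £1,245 = £4,980.
Claim 3 (£4,000): deductible met; 20% of £4,000 = £800. Cost to owner: £800. OOP to date £4,573.80. Plan pays £4,000 − £800 = £3,200.
Claim 4 (£6,405): 20% coinsurance on £6,405 = £1,281. OOP would hit £5,854.80 > £5,350, so the cap limits the owner to £5,350 − £4,573.80 = £776.20. Plan pays £6,405 − £776.20 = £5,628.80.
Insurer total = bills − owner's total = £25,326 − £5,350 = £19,976.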